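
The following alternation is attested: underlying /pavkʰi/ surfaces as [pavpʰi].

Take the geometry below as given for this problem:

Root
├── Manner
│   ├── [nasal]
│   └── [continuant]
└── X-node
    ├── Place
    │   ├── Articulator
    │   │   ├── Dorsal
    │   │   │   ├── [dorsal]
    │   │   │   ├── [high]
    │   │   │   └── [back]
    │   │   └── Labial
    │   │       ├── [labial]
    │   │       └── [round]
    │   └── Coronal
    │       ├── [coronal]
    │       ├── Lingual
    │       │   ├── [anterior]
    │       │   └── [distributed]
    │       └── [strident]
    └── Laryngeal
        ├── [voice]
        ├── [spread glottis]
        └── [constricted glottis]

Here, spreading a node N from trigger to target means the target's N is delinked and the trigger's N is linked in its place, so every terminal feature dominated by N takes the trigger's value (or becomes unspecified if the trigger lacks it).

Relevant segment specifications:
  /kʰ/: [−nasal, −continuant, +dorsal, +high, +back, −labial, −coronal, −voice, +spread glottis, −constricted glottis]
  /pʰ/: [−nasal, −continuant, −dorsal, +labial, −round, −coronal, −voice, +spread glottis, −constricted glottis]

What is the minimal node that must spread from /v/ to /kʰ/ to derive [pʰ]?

Feature comparison: [labial], [round], [dorsal], [high], [back] differ between /kʰ/ and [pʰ]; the remaining terminals match.
Tracing each changed feature up the tree, the paths first meet at Articulator; any lower node misses at least one of them.
If Articulator spreads, every terminal under it takes /v/'s value, producing [pʰ] as observed.
[continuant], [spread glottis] stay as in /kʰ/ although /v/ differs there, so no node dominating them spread; among the remaining candidates Articulator is the lowest that derives the output.

Articulator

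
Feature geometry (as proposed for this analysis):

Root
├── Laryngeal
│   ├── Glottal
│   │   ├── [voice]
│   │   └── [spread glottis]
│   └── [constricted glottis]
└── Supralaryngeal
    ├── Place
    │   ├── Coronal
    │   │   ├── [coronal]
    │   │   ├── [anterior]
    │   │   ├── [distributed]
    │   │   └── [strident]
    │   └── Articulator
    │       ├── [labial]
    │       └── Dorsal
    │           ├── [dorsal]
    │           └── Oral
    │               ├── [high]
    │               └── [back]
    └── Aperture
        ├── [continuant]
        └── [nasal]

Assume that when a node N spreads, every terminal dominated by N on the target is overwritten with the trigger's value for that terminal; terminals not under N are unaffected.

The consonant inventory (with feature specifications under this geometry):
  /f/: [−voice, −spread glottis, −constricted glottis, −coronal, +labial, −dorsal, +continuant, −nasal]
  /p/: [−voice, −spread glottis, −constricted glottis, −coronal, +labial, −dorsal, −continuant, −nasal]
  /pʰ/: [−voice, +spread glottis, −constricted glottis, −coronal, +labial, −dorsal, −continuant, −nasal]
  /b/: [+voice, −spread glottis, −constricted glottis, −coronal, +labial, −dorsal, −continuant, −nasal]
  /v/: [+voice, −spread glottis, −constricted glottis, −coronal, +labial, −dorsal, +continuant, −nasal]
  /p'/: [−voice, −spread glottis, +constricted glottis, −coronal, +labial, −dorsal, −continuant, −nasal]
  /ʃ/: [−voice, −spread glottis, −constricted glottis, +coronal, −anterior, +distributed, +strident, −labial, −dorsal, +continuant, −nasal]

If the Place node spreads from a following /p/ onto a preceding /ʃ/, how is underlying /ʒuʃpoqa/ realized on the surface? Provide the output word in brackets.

Terminals under Place in this geometry: [coronal], [anterior], [distributed], [strident], [labial], [dorsal], [high], [back].
The target acquires /p/'s values for everything under Place — [−coronal], [+labial], [−dorsal] — while keeping its own [voice], [spread glottis], [constricted glottis], ….
Among the inventory, only /f/ has exactly this specification, giving the surface form [ʒufpoqa].

[ʒufpoqa]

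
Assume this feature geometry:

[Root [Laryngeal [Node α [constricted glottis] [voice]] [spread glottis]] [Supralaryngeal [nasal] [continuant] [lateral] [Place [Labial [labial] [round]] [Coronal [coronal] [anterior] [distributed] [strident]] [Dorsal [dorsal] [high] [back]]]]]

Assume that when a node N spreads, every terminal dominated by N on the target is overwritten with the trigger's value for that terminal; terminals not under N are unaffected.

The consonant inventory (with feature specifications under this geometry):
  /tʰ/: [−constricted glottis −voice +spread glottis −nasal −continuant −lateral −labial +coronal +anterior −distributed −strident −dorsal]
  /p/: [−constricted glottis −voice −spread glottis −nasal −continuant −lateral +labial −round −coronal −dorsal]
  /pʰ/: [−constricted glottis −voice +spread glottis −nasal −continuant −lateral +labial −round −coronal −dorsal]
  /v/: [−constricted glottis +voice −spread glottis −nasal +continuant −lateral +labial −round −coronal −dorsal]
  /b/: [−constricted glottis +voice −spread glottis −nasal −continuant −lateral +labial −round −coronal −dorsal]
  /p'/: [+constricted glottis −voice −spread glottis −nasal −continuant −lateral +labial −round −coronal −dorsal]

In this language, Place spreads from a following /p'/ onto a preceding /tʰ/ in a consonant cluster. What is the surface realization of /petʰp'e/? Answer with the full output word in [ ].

Place immediately or transitively dominates [labial], [round], [coronal], [anterior], [distributed], [strident], [dorsal], [high], [back].
After delinking /tʰ/'s Place and linking /p'/'s, the affected terminals become [+labial], [−round], [−coronal], [−dorsal]; [constricted glottis], [voice], [spread glottis], … (outside Place) are retained from /tʰ/.
The resulting bundle matches /pʰ/ in the inventory; substituting it for /tʰ/ gives [pepʰp'e].

[pepʰp'e]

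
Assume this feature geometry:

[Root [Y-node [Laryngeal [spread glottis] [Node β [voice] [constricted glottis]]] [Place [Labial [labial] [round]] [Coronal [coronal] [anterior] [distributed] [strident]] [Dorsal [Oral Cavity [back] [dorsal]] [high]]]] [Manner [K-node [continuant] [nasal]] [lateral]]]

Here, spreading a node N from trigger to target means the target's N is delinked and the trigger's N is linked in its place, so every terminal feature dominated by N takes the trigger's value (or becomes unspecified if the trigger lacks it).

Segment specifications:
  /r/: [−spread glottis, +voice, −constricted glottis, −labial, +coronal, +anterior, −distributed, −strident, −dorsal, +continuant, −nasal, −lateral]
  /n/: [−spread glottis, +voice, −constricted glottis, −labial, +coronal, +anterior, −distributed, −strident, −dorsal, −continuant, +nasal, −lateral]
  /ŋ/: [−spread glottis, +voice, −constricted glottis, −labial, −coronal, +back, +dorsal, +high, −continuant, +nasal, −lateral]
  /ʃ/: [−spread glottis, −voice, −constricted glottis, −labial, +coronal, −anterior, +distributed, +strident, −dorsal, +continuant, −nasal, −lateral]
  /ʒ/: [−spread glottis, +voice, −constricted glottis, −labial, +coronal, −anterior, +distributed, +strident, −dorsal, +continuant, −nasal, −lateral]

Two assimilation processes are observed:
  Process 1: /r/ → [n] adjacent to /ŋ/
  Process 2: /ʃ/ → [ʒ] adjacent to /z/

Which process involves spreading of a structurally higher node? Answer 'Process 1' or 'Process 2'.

Process 1

Process 1 alters [nasal], [continuant]; the lowest common ancestor is K-node (depth 2 from Root).
In Process 2, [voice] changes, so the minimal spreading node is [voice] at depth 4.
Depth 2 < depth 4; Process 1 involves the structurally higher constituent K-node.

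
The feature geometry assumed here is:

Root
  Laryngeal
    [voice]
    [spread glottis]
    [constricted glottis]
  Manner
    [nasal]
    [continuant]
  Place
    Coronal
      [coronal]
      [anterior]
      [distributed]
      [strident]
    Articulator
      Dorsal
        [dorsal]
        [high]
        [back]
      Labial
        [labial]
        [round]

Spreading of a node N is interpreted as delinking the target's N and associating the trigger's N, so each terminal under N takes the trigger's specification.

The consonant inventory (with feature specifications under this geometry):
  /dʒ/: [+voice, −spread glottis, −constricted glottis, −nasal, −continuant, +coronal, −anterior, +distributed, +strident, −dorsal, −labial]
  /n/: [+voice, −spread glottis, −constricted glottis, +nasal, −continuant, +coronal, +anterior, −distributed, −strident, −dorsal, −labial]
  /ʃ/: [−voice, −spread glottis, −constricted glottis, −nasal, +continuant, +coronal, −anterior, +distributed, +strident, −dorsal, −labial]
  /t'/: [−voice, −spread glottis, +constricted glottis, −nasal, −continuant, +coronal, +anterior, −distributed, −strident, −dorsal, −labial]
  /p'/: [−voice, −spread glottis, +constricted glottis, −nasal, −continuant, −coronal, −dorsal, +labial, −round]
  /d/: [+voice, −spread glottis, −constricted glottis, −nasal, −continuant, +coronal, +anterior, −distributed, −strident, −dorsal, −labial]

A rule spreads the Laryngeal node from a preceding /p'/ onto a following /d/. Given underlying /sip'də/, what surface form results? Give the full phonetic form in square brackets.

[sip't'ə]

The Laryngeal node dominates the terminals [voice], [spread glottis], [constricted glottis].
The target acquires /p'/'s values for everything under Laryngeal — [−voice], [−spread glottis], [+constricted glottis] — while keeping its own [nasal], [continuant], [coronal], ….
Among the inventory, only /t'/ has exactly this specification, giving the surface form [sip't'ə].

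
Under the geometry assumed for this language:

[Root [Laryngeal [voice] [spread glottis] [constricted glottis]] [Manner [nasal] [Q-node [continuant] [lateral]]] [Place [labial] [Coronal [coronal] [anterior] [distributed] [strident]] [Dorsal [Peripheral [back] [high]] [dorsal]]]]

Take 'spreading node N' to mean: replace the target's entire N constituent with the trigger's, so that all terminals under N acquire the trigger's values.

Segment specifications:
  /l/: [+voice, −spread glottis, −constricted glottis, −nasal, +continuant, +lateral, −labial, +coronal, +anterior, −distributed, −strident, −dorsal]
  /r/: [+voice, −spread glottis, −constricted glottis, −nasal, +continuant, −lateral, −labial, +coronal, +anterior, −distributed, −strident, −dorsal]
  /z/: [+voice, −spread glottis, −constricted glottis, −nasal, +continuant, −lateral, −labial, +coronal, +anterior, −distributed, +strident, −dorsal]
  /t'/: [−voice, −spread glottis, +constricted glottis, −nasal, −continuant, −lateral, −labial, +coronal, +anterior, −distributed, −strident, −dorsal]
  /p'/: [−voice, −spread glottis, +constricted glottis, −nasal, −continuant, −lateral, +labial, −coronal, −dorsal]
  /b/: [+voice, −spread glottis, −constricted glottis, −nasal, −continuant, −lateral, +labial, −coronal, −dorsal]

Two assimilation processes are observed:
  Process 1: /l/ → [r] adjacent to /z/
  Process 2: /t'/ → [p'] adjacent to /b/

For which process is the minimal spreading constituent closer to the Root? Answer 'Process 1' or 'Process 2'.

In Process 1, [lateral] changes, so the minimal spreading node is [lateral] at depth 3.
Process 2 alters [labial], [coronal], [anterior], [distributed], [strident]; the lowest common ancestor is Place (depth 1 from Root).
Place (depth 1) sits above [lateral] (depth 3), making Process 2 the one with the higher spreading node.

Process 2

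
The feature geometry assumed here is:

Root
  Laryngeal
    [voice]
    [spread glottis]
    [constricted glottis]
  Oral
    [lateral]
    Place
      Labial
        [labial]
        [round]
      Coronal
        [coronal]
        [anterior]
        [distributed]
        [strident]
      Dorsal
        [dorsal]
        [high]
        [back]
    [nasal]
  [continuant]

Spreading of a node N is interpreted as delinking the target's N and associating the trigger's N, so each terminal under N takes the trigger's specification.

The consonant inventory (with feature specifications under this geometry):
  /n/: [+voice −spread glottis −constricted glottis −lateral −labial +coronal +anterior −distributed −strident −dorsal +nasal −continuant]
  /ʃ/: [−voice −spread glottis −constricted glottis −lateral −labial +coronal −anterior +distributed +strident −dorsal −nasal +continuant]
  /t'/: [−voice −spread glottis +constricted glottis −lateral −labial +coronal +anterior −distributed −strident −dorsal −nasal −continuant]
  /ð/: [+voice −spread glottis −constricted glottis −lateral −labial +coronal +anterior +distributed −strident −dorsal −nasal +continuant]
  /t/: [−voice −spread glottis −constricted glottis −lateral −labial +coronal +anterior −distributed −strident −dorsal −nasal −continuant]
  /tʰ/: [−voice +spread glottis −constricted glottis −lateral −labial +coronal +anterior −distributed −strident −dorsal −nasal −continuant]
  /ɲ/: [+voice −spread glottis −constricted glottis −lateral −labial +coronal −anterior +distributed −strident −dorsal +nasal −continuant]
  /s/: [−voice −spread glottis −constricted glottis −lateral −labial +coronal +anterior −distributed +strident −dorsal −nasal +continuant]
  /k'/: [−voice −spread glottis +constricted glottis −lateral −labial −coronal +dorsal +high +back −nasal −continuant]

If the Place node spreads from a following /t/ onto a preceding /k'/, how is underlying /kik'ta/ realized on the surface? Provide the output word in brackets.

[kit'ta]

Terminals under Place in this geometry: [labial], [round], [coronal], [anterior], [distributed], [strident], [dorsal], [high], [back].
After delinking /k'/'s Place and linking /t/'s, the affected terminals become [−labial], [+coronal], [+anterior], [−distributed], [−strident], [−dorsal]; [voice], [spread glottis], [constricted glottis], … (outside Place) are retained from /k'/.
Among the inventory, only /t'/ has exactly this specification, giving the surface form [kit'ta].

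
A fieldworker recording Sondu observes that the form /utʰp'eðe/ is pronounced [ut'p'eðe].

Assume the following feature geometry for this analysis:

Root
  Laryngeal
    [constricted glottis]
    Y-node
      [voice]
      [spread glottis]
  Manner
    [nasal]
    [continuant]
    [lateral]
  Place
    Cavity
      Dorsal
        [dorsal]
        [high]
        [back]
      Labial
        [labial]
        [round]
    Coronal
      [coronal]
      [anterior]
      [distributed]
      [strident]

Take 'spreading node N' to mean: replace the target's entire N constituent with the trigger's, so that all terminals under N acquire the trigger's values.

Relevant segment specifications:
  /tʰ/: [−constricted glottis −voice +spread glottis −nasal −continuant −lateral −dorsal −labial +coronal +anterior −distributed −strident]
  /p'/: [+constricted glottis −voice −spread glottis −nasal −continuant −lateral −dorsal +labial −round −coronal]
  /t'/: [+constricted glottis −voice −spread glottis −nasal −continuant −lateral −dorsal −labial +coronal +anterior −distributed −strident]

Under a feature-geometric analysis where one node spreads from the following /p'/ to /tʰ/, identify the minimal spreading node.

Laryngeal

Feature comparison: [spread glottis], [constricted glottis] differ between /tʰ/ and [t']; the remaining terminals match.
These terminals are all dominated by Laryngeal, and no proper subconstituent of Laryngeal covers them all; Laryngeal is their lowest common ancestor.
If Laryngeal spreads, every terminal under it takes /p'/'s value, producing [t'] as observed.
[coronal], [labial] — on which /p'/ differs from /tʰ/ — are unchanged, so Root cannot have spread; the constituent is no larger than Laryngeal.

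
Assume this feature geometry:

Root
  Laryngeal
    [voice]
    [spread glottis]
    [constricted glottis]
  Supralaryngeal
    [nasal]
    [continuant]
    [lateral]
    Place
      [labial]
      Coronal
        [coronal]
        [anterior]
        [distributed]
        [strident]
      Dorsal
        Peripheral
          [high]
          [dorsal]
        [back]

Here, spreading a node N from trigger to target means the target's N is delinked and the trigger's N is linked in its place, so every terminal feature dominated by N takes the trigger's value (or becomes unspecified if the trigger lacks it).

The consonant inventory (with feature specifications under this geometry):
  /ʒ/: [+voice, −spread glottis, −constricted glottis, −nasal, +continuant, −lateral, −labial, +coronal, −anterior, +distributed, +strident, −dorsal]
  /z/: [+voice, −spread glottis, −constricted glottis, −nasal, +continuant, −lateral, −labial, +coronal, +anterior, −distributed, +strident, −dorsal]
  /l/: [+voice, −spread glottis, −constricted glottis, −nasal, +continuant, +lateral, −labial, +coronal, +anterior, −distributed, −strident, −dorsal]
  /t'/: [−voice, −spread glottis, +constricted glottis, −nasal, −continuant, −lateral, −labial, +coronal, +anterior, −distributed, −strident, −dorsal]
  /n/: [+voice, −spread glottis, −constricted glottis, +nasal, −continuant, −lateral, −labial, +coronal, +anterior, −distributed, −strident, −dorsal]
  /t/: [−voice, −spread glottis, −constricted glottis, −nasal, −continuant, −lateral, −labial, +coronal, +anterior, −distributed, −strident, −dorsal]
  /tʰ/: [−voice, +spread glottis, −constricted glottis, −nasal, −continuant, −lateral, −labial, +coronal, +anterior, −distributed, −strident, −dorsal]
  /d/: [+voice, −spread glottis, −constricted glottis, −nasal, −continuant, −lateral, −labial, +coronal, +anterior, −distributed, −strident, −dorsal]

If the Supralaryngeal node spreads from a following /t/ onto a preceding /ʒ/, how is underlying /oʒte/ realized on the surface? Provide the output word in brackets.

Terminals under Supralaryngeal in this geometry: [nasal], [continuant], [lateral], [labial], [coronal], [anterior], [distributed], [strident], [high], [dorsal], [back].
The target acquires /t/'s values for everything under Supralaryngeal — [−nasal], [−continuant], [−lateral], [−labial], [+coronal], [+anterior], [−distributed], [−strident], [−dorsal] — while keeping its own [voice], [spread glottis], [constricted glottis].
Among the inventory, only /d/ has exactly this specification, giving the surface form [odte].

[odte]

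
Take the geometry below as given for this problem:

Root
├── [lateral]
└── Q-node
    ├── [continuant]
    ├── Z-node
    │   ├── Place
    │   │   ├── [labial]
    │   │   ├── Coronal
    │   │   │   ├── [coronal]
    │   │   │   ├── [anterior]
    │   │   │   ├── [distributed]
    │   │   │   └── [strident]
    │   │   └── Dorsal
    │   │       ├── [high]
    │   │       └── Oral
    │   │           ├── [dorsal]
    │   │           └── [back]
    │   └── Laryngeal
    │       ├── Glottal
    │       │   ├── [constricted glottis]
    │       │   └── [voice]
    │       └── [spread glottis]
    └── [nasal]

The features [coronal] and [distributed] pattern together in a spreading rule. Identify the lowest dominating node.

[coronal] is immediately dominated by Coronal.
[distributed] is immediately dominated by Coronal.
The listed terminals split across distinct daughters of Coronal, so Coronal itself is the smallest node containing them all.

Coronal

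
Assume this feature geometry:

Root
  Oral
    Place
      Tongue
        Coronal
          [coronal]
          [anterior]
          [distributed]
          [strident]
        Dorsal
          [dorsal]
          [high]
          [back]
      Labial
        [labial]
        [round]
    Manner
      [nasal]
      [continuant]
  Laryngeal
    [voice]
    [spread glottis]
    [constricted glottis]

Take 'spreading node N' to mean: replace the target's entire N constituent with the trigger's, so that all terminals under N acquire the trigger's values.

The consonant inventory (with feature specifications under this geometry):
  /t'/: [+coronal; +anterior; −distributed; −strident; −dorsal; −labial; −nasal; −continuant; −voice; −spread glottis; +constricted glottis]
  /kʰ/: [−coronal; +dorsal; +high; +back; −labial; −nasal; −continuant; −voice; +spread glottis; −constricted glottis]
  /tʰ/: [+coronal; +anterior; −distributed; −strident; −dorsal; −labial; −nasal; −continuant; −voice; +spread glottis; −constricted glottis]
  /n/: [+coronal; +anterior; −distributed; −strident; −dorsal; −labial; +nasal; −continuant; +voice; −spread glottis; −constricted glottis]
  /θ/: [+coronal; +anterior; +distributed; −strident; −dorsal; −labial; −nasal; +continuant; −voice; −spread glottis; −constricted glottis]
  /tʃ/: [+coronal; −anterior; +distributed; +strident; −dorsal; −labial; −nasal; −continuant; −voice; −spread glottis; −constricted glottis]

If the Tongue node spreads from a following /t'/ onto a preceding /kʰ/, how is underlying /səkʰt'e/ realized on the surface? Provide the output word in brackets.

Tongue immediately or transitively dominates [coronal], [anterior], [distributed], [strident], [dorsal], [high], [back].
The target acquires /t'/'s values for everything under Tongue — [+coronal], [+anterior], [−distributed], [−strident], [−dorsal] — while keeping its own [labial], [nasal], [continuant], ….
This feature bundle is that of [tʰ], so /səkʰt'e/ surfaces as [sətʰt'e].

[sətʰt'e]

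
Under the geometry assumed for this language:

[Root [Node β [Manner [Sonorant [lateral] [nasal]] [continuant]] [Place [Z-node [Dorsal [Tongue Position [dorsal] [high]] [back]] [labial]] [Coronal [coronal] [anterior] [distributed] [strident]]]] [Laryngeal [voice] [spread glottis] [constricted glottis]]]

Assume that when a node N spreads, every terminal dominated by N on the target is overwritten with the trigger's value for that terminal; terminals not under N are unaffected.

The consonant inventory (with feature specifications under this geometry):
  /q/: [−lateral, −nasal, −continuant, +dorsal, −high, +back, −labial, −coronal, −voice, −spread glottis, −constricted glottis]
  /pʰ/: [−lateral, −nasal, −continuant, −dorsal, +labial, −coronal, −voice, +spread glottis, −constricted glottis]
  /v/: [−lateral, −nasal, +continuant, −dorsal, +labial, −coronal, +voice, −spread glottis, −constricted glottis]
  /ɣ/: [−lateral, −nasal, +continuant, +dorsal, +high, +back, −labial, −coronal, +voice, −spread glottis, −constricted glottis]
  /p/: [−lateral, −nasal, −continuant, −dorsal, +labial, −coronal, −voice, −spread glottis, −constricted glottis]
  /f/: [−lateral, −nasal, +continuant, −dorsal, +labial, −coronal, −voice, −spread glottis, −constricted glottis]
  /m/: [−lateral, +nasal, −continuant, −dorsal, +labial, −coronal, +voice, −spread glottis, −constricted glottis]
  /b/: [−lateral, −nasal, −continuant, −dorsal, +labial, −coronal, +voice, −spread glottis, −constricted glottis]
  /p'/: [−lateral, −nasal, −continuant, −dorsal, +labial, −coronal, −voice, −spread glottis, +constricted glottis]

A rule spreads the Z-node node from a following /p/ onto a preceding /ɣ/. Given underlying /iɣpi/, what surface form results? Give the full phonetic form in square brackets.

[ivpi]

Z-node immediately or transitively dominates [dorsal], [high], [back], [labial].
Spreading Z-node from /p/ onto /ɣ/ replaces those values with /p/'s: [−dorsal], [+labial]. Features outside Z-node ([lateral], [nasal], [continuant], …) stay as in /ɣ/.
The resulting bundle matches /v/ in the inventory; substituting it for /ɣ/ gives [ivpi].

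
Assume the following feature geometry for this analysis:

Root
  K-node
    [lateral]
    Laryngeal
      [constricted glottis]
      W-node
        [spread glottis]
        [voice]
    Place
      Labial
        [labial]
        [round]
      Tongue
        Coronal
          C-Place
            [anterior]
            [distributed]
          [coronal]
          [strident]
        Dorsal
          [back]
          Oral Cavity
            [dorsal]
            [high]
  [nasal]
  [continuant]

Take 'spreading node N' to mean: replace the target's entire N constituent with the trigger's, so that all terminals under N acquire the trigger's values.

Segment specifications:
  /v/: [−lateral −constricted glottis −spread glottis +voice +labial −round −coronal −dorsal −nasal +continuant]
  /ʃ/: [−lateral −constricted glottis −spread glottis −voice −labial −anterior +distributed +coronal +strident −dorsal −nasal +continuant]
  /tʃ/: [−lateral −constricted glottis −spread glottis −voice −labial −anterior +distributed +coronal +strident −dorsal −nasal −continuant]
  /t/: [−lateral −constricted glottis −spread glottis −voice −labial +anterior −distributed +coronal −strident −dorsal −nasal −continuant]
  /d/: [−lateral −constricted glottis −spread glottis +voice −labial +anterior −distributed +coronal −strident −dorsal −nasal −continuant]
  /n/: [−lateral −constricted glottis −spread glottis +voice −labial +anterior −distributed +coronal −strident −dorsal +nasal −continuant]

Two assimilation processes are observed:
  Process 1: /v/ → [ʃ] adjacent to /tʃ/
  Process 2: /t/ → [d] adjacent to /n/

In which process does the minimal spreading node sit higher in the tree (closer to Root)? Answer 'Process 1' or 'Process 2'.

In Process 1, [voice], [labial], [round], [coronal], [anterior], [distributed], [strident] change, so the minimal spreading node is K-node at depth 1.
In Process 2, [voice] changes, so the minimal spreading node is [voice] at depth 4.
K-node is closer to Root than [voice], so Process 1 spreads the higher node.

Process 1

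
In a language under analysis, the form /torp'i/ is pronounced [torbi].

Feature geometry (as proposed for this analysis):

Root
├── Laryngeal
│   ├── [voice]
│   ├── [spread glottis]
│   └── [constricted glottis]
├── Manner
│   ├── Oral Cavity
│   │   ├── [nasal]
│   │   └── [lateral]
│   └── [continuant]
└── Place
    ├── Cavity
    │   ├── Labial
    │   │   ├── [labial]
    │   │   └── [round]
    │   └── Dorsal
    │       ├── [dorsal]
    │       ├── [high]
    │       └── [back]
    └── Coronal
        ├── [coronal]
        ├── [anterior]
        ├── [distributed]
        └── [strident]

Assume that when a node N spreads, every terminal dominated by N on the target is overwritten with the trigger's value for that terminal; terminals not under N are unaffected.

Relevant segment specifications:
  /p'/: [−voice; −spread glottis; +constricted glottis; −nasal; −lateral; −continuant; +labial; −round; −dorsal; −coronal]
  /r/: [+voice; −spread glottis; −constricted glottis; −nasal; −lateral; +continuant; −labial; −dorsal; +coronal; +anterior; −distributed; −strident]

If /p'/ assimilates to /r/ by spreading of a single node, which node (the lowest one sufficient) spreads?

Laryngeal

Feature comparison: [voice], [constricted glottis] differ between /p'/ and [b]; the remaining terminals match.
In this geometry the lowest node dominating all of them is Laryngeal: every daughter of Laryngeal dominates only a proper subset, so no lower node suffices.
Spreading Laryngeal from /r/ overwrites each of those terminals with /r/'s values, yielding exactly [b].
[continuant], [coronal] — on which /r/ differs from /p'/ — are unchanged, so Root cannot have spread; the constituent is no larger than Laryngeal.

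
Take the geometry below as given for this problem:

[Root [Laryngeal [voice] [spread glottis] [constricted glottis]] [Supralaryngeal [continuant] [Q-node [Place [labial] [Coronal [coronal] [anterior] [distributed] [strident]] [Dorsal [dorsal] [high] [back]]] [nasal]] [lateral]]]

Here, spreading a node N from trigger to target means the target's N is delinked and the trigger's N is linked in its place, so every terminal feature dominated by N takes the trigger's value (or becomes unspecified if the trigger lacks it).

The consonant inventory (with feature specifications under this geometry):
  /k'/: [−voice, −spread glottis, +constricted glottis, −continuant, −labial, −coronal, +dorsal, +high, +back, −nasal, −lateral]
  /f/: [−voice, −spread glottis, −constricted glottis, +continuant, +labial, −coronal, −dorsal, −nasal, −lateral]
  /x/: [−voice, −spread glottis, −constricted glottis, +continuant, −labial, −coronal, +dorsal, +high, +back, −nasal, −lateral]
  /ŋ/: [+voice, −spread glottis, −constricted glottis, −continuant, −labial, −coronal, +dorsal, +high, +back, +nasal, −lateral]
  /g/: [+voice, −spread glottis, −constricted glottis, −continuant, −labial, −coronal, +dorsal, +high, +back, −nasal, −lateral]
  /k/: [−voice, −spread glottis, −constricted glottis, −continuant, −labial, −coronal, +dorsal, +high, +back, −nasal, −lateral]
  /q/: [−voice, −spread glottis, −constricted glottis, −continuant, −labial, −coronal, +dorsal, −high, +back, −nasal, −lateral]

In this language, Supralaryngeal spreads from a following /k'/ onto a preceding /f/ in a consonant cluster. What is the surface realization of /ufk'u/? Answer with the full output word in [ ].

[ukk'u]

Terminals under Supralaryngeal in this geometry: [continuant], [labial], [coronal], [anterior], [distributed], [strident], [dorsal], [high], [back], [nasal], [lateral].
After delinking /f/'s Supralaryngeal and linking /k'/'s, the affected terminals become [−continuant], [−labial], [−coronal], [+dorsal], [+high], [+back], [−nasal], [−lateral]; [voice], [spread glottis], [constricted glottis] (outside Supralaryngeal) are retained from /f/.
The resulting bundle matches /k/ in the inventory; substituting it for /f/ gives [ukk'u].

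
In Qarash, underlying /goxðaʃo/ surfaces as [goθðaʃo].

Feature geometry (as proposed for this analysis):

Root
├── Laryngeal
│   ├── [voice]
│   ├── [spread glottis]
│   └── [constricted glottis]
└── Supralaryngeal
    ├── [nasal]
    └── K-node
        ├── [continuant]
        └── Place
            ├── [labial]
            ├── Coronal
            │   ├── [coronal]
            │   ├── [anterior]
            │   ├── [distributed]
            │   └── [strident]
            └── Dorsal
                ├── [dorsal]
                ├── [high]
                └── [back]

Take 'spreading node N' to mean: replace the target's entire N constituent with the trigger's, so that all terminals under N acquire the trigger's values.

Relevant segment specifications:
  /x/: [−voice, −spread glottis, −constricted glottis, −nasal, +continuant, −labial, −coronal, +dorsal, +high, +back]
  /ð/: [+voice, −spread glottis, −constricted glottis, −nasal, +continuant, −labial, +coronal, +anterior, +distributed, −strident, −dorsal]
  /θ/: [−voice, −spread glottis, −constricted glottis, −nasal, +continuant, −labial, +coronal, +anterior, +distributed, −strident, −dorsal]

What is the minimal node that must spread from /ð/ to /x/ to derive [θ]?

Feature comparison: [coronal], [anterior], [distributed], [strident], [dorsal], [high], [back] differ between /x/ and [θ]; the remaining terminals match.
In this geometry the lowest node dominating all of them is Place: every daughter of Place dominates only a proper subset, so no lower node suffices.
Spreading Place from /ð/ overwrites each of those terminals with /ð/'s values, yielding exactly [θ].
[voice], a feature on which the two segments disagree outside Place, is unchanged — nothing dominating it spread, and Place is the minimal sufficient constituent.

Place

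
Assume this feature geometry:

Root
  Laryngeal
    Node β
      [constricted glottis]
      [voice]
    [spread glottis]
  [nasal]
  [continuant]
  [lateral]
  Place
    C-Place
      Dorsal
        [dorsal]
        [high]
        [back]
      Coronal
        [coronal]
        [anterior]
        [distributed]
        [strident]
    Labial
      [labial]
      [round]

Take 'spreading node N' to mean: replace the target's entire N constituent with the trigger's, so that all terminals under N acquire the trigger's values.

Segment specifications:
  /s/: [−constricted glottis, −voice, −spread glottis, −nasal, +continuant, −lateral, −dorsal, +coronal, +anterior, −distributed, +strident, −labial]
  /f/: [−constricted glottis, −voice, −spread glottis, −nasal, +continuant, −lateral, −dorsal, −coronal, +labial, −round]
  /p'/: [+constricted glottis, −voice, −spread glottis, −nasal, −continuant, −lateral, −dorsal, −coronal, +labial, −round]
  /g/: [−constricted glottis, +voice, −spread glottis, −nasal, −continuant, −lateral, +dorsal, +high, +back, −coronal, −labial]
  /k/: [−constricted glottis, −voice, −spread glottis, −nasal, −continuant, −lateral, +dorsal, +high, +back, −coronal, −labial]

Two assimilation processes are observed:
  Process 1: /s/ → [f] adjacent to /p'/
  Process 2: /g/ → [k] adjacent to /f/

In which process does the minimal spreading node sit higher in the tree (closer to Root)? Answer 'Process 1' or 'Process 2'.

Process 1

Process 1 alters [labial], [round], [coronal], [anterior], [distributed], [strident]; the lowest common ancestor is Place (depth 1 from Root).
Process 2 alters [voice]; the lowest dominating node is [voice] (depth 3 from Root).
Depth 1 < depth 3; Process 1 involves the structurally higher constituent Place.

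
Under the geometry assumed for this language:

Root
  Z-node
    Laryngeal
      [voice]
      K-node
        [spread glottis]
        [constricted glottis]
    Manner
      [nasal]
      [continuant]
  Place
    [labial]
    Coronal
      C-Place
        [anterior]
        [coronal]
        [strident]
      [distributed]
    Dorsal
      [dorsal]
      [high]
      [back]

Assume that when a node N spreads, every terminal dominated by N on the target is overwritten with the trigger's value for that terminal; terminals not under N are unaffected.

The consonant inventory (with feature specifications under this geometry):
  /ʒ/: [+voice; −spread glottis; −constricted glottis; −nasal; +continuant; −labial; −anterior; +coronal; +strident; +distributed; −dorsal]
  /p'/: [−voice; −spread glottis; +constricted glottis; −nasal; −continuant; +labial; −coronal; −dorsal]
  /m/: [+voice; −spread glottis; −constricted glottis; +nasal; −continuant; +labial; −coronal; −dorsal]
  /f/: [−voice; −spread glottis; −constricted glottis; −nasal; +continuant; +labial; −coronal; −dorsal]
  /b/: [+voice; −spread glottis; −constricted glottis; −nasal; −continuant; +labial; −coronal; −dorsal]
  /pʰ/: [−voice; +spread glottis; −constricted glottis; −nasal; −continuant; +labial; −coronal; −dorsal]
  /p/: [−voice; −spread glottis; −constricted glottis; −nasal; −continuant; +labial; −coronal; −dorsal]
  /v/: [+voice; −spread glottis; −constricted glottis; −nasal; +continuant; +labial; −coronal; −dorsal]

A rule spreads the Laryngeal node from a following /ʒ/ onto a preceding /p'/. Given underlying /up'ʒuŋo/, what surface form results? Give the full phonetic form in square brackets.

[ubʒuŋo]

The Laryngeal node dominates the terminals [voice], [spread glottis], [constricted glottis].
Spreading Laryngeal from /ʒ/ onto /p'/ replaces those values with /ʒ/'s: [+voice], [−spread glottis], [−constricted glottis]. Features outside Laryngeal ([nasal], [continuant], [labial], …) stay as in /p'/.
Among the inventory, only /b/ has exactly this specification, giving the surface form [ubʒuŋo].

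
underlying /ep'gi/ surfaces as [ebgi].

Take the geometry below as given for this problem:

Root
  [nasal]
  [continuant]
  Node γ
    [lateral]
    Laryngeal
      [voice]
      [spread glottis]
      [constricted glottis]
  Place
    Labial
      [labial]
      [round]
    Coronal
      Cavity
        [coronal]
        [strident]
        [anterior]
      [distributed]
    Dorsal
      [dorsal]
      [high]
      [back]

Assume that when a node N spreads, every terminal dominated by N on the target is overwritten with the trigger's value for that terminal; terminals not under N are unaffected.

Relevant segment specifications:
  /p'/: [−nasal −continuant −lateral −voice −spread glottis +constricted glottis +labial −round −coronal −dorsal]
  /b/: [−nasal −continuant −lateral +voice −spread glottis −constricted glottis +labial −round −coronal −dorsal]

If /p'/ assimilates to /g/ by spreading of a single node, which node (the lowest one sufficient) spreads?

Comparing /p'/ with its surface form [b], the features that change are [voice], [constricted glottis].
These terminals are all dominated by Laryngeal, and no proper subconstituent of Laryngeal covers them all; Laryngeal is their lowest common ancestor.
Delinking /p'/'s Laryngeal and associating /g/'s Laryngeal gives precisely the feature bundle of [b].
[dorsal], [labial] stay as in /p'/ although /g/ differs there, so no node dominating them spread; among the remaining candidates Laryngeal is the lowest that derives the output.

Laryngeal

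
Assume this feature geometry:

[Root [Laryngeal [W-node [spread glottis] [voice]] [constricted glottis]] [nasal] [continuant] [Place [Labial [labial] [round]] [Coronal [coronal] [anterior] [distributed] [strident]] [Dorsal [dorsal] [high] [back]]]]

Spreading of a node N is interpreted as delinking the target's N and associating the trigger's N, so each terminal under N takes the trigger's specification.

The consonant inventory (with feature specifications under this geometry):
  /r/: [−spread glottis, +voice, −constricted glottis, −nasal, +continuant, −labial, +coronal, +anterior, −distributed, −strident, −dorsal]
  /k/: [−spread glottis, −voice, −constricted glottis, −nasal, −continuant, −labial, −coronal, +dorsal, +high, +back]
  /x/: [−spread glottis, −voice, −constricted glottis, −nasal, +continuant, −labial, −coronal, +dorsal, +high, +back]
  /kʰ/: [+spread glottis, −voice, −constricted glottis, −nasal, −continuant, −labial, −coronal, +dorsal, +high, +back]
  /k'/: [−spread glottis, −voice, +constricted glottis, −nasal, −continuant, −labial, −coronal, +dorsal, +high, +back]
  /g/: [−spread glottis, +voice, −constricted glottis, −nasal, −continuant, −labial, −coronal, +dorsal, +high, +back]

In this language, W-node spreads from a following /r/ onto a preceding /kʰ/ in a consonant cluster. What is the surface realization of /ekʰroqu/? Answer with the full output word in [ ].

[egroqu]

The W-node node dominates the terminals [spread glottis], [voice].
Spreading W-node from /r/ onto /kʰ/ replaces those values with /r/'s: [−spread glottis], [+voice]. Features outside W-node ([constricted glottis], [nasal], [continuant], …) stay as in /kʰ/.
Among the inventory, only /g/ has exactly this specification, giving the surface form [egroqu].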